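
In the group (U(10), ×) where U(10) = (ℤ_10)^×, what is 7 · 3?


Operation: multiplication mod 10
7 · 3 = (a × b) mod 10 with a = 7, b = 3

7 · 3 = 1


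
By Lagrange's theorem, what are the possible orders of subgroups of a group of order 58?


Lagrange's theorem: |H| divides |G|
|G| = 58
Divisors of 58: 1, 2, 29, 58

Possible subgroup orders: {1, 2, 29, 58}


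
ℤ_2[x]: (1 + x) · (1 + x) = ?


Expand and collect like terms; reduce coefficients mod 2:
x^0: 1·1 = 1 ≡ 1 (mod 2)
x^1: 1·1 + 1·1 = 2 ≡ 0 (mod 2)
x^2: 1·1 = 1 ≡ 1 (mod 2)
Result: 1 + x^2

f · g = 1 + x^2


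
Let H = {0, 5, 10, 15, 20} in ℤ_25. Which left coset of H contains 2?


2 + H = {2 + h (mod 25) : h ∈ H}
2+0=2, 2+5=7, 2+10=12, 2+15=17, 2+20=22

2 + H = {2, 7, 12, 17, 22}


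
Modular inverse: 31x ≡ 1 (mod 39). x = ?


Use the extended Euclidean algorithm to write 1 = 31·s + 39·t; then s mod 39 is the inverse.
Euclidean algorithm:
  31 = 0·39 + 31
  39 = 1·31 + 8
  31 = 3·8 + 7
  8 = 1·7 + 1
  7 = 7·1 + 0
gcd(31,39) = 1
Back-substitution gives: 31·(-5) + 39·(4) = 1
So 31⁻¹ ≡ -5 ≡ 34 (mod 39)
Check: 31 × 34 = 1054 ≡ 1 (mod 39) ✓

31⁻¹ ≡ 34 (mod 39)


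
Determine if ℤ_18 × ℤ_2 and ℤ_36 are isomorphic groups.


Comparing ℤ_18 × ℤ_2 and ℤ_36:
gcd(18,2) = 2 ≠ 1. Max element order in ℤ_18×ℤ_2 is lcm(18,2) = 18 < 36, so it has no element of order 36

No, ℤ_18 × ℤ_2 ≇ ℤ_36


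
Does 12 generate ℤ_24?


g generates ℤ_n iff gcd(g, n) = 1
gcd(12, 24) = 12
Since gcd = 12 ≠ 1, ⟨12⟩ has order 2 < 24, so 12 is not a generator.

No, 12 does not generate ℤ_24


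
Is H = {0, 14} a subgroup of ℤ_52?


Subgroup test for H = {0, 14} in (ℤ_52, +):
(1) 0 ∈ H? Yes
(2) Closure: for all a,b ∈ H, (a+b) mod 52 ∈ H? No  [counterexample: 14 + 14 = 28 ∉ H]
(3) Inverses: for all a ∈ H, -a mod 52 ∈ H? No

No, H is not a subgroup of ℤ_52


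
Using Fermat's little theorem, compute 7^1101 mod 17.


Fermat's little theorem: if p is prime and gcd(a,p)=1, then a^(p-1) ≡ 1 (mod p)
p = 17 is prime, gcd(7,17) = 1
Reduce exponent: 1101 mod 16 = 13
So 7^1101 ≡ 7^13 (mod 17)
7^13 mod 17 = 6

7^1101 ≡ 6 (mod 17)


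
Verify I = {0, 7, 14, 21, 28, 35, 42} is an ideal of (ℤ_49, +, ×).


Check ideal conditions for I = {0, 7, 14, 21, 28, 35, 42} in ℤ_49:
(1) I is an additive subgroup? Yes
(2) For r ∈ ℤ_49 and a ∈ I: r·a ∈ I? Yes

Yes, I is an ideal of ℤ_49


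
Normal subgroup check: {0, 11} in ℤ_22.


H = {0, 11} in ℤ_22
ℤ_22 is abelian; every subgroup of an abelian group is normal

Yes, normal subgroup


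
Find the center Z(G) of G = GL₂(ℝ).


Z(G) = {g ∈ G | gx = xg for all x ∈ G}
Only scalar multiples of the identity commute with all invertible matrices

Z(GL₂(ℝ)) = {aI : a ∈ ℝ, a ≠ 0}


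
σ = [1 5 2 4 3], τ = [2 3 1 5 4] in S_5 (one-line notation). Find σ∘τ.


σ∘τ: apply τ first, then σ
1 →τ 2 →σ 5
2 →τ 3 →σ 2
3 →τ 1 →σ 1
4 →τ 5 →σ 3
5 →τ 4 →σ 4

σ∘τ = [5 2 1 3 4]


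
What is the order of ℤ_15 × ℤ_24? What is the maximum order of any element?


|ℤ_15 × ℤ_24| = 15 × 24 = 360
Max element order = lcm(15,24) = 120
Cyclic? No (gcd=3)

|ℤ_15×ℤ_24| = 360, max element order = 120


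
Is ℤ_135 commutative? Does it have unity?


ℤ_135 is a commutative ring with unity 1; 135 = 3×45 is composite, so 3·45 ≡ 0 gives zero divisors (not an integral domain)
Commutative: Yes
Integral domain: No
Has unity: Yes

ℤ_135: Commutative=Yes, Unity=Yes


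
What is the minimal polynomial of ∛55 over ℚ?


∛55 satisfies x³ - 55 = 0, irreducible over ℚ (no rational root; 55 is not a perfect cube)

Minimal polynomial: x³ - 55


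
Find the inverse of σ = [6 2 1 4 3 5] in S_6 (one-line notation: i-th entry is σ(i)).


To find σ⁻¹, swap domain and range:
σ(1) = 6 → σ⁻¹(6) = 1
σ(2) = 2 → σ⁻¹(2) = 2
σ(3) = 1 → σ⁻¹(1) = 3
σ(4) = 4 → σ⁻¹(4) = 4
σ(5) = 3 → σ⁻¹(3) = 5
σ(6) = 5 → σ⁻¹(5) = 6

σ⁻¹ = [3 2 5 4 6 1]


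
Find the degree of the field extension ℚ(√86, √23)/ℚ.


[ℚ(√86,√23):ℚ] = [ℚ(√86,√23):ℚ(√86)]·[ℚ(√86):ℚ] = 2·2 = 4

[ℚ(√86, √23)/ℚ] = 4


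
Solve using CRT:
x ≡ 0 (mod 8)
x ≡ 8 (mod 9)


m₁ = 8, m₂ = 9, gcd = 1, so CRT applies. M = m₁·m₂ = 72
Let M₁ = M/m₁ = 9, M₂ = M/m₂ = 8
Find y₁ ≡ M₁⁻¹ (mod m₁): 9⁻¹ ≡ 1 (mod 8)
Find y₂ ≡ M₂⁻¹ (mod m₂): 8⁻¹ ≡ 8 (mod 9)
x = a₁·M₁·y₁ + a₂·M₂·y₂ = 0·9·1 + 8·8·8 = 512
Reduce mod 72: x ≡ 8
Check: 8 mod 8 = 0 ✓, 8 mod 9 = 8 ✓

x ≡ 8 (mod 72)


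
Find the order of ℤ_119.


ℤ_n has n elements.

|ℤ_119| = 119


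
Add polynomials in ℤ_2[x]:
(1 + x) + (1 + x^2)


Add coefficients mod 2:
x^0: 1 + 1 = 0 (mod 2)
x^1: 1 + 0 = 1 (mod 2)
x^2: 0 + 1 = 1 (mod 2)
Result: x + x^2

f + g = x + x^2


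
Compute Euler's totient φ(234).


Factor n: 234 = 2 × 3^2 × 13
φ(n) = n · ∏(1 - 1/p) over distinct primes p | n
φ(234) = 234 · (1 - 1/2) · (1 - 1/3) · (1 - 1/13) = 72

φ(234) = 72


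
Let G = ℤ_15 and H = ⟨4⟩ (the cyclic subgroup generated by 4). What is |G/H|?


|⟨4⟩| = n / gcd(4, 15) = 15 / 1 = 15
H is normal (ℤ_15 is abelian).
|G/H| = |G| / |H| = 15 / 15 = 1

|G/H| = 1


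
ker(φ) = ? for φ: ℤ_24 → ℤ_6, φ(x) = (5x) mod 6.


Kernel = preimage of identity
ker(φ) = {x ∈ ℤ_24 : 5x ≡ 0 (mod 6)}. Since 6 | 24, φ is well-defined. The kernel is the cyclic subgroup ⟨6⟩ of ℤ_24 (order 4), i.e. {0, 6, 12, 18}

ker(φ) = {0, 6, 12, 18}


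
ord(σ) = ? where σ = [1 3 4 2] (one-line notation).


Cycle decomposition: (2 3 4)
Cycle lengths: 3
Order = lcm(3) = 3

ord(σ) = 3


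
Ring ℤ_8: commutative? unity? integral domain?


ℤ_8 is a commutative ring with unity 1; 8 = 2×4 is composite, so 2·4 ≡ 0 gives zero divisors (not an integral domain)
Commutative: Yes
Integral domain: No
Has unity: Yes

ℤ_8: Commutative=Yes, Unity=Yes


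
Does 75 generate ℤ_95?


g generates ℤ_n iff gcd(g, n) = 1
gcd(75, 95) = 5
Since gcd = 5 ≠ 1, ⟨75⟩ has order 19 < 95, so 75 is not a generator.

No, 75 does not generate ℤ_95


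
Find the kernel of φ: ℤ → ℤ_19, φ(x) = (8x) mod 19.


Kernel = preimage of identity
ker(φ) = {x ∈ ℤ : 8x ≡ 0 (mod 19)}. gcd(8,19) = 1, so 8x ≡ 0 (mod 19) ⟺ x ≡ 0 (mod 19/1 = 19). Hence ker(φ) = 19ℤ

ker(φ) = 19ℤ


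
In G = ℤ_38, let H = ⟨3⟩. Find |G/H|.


|⟨3⟩| = n / gcd(3, 38) = 38 / 1 = 38
H is normal (ℤ_38 is abelian).
|G/H| = |G| / |H| = 38 / 38 = 1

|G/H| = 1


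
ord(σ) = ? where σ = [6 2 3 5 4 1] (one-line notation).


Cycle decomposition: (1 6) (4 5)
Cycle lengths: 2, 2
Order = lcm(2, 2) = 2

ord(σ) = 2


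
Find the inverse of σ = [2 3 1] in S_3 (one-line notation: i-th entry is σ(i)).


To find σ⁻¹, swap domain and range:
σ(1) = 2 → σ⁻¹(2) = 1
σ(2) = 3 → σ⁻¹(3) = 2
σ(3) = 1 → σ⁻¹(1) = 3

σ⁻¹ = [3 1 2]


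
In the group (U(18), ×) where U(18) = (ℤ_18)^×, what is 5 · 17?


Operation: multiplication mod 18
5 · 17 = (a × b) mod 18 with a = 5, b = 17

5 · 17 = 13


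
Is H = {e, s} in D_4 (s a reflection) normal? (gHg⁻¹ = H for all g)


H = {e, s} in D_4 (s a reflection)
r·s·r⁻¹ = sr⁻² ≠ s for n ≥ 3, so {e, s} is not closed under conjugation

No, not a normal subgroup


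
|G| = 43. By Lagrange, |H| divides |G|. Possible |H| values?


Lagrange's theorem: |H| divides |G|
|G| = 43
Divisors of 43: 1, 43

Possible subgroup orders: {1, 43}


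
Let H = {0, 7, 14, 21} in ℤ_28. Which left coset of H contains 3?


3 + H = {3 + h (mod 28) : h ∈ H}
3+0=3, 3+7=10, 3+14=17, 3+21=24

3 + H = {3, 10, 17, 24}


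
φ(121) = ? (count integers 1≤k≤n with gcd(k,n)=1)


Factor n: 121 = 11^2
φ(n) = n · ∏(1 - 1/p) over distinct primes p | n
φ(121) = 121 · (1 - 1/11) = 110

φ(121) = 110


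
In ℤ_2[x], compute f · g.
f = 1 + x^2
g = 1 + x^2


Expand and collect like terms; reduce coefficients mod 2:
x^0: 1·1 = 1 ≡ 1 (mod 2)
x^1: 1·0 + 0·1 = 0 ≡ 0 (mod 2)
x^2: 1·1 + 0·0 + 1·1 = 2 ≡ 0 (mod 2)
x^3: 0·1 + 1·0 = 0 ≡ 0 (mod 2)
x^4: 1·1 = 1 ≡ 1 (mod 2)
Result: 1 + x^4

f · g = 1 + x^4


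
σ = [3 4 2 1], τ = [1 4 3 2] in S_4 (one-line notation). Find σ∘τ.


σ∘τ: apply τ first, then σ
1 →τ 1 →σ 3
2 →τ 4 →σ 1
3 →τ 3 →σ 2
4 →τ 2 →σ 4

σ∘τ = [3 1 2 4]


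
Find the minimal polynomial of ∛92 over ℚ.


∛92 satisfies x³ - 92 = 0, irreducible over ℚ (no rational root; 92 is not a perfect cube)

Minimal polynomial: x³ - 92


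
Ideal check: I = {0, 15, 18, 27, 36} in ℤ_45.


Check ideal conditions for I = {0, 15, 18, 27, 36} in ℤ_45:
(1) I is an additive subgroup? No
(2) For r ∈ ℤ_45 and a ∈ I: r·a ∈ I? No  [counterexample: r=2, a=15, r·a mod 45 = 30 ∉ I]

No, I is not an ideal of ℤ_45


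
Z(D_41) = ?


Z(G) = {g ∈ G | gx = xg for all x ∈ G}
For odd n, Z(D_n) = {e}: no nontrivial rotation commutes with all reflections

Z(D_41) = {e}


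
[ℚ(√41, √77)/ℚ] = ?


[ℚ(√41,√77):ℚ] = [ℚ(√41,√77):ℚ(√41)]·[ℚ(√41):ℚ] = 2·2 = 4

[ℚ(√41, √77)/ℚ] = 4


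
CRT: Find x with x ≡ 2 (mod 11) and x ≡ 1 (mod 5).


m₁ = 11, m₂ = 5, gcd = 1, so CRT applies. M = m₁·m₂ = 55
Let M₁ = M/m₁ = 5, M₂ = M/m₂ = 11
Find y₁ ≡ M₁⁻¹ (mod m₁): 5⁻¹ ≡ 9 (mod 11)
Find y₂ ≡ M₂⁻¹ (mod m₂): 11⁻¹ ≡ 1 (mod 5)
x = a₁·M₁·y₁ + a₂·M₂·y₂ = 2·5·9 + 1·11·1 = 101
Reduce mod 55: x ≡ 46
Check: 46 mod 11 = 2 ✓, 46 mod 5 = 1 ✓

x ≡ 46 (mod 55)


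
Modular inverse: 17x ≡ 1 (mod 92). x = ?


Use the extended Euclidean algorithm to write 1 = 17·s + 92·t; then s mod 92 is the inverse.
Euclidean algorithm:
  17 = 0·92 + 17
  92 = 5·17 + 7
  17 = 2·7 + 3
  7 = 2·3 + 1
  3 = 3·1 + 0
gcd(17,92) = 1
Back-substitution gives: 17·(-27) + 92·(5) = 1
So 17⁻¹ ≡ -27 ≡ 65 (mod 92)
Check: 17 × 65 = 1105 ≡ 1 (mod 92) ✓

17⁻¹ ≡ 65 (mod 92)


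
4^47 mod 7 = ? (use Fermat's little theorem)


Fermat's little theorem: if p is prime and gcd(a,p)=1, then a^(p-1) ≡ 1 (mod p)
p = 7 is prime, gcd(4,7) = 1
Reduce exponent: 47 mod 6 = 5
So 4^47 ≡ 4^5 (mod 7)
4^5 mod 7 = 2

4^47 ≡ 2 (mod 7)


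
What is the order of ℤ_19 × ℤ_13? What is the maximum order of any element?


|ℤ_19 × ℤ_13| = 19 × 13 = 247
Max element order = lcm(19,13) = 247
Cyclic? Yes (gcd=1)

|ℤ_19×ℤ_13| = 247, max element order = 247


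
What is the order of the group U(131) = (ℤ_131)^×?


U(n) is the group of units mod n; |U(n)| = φ(n)
|U(131)| = φ(131) = 130

|U(131) = (ℤ_131)^×| = 130


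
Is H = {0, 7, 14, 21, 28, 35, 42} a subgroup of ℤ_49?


Subgroup test for H = {0, 7, 14, 21, 28, 35, 42} in (ℤ_49, +):
(1) 0 ∈ H? Yes
(2) Closure: for all a,b ∈ H, (a+b) mod 49 ∈ H? Yes
(3) Inverses: for all a ∈ H, -a mod 49 ∈ H? Yes

Yes, H is a subgroup of ℤ_49


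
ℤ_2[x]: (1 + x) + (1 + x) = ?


Add coefficients mod 2:
x^0: 1 + 1 = 0 (mod 2)
x^1: 1 + 1 = 0 (mod 2)
Result: 0

f + g = 0


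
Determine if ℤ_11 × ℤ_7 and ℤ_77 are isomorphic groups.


Comparing ℤ_11 × ℤ_7 and ℤ_77:
gcd(11,7) = 1, so ℤ_11 × ℤ_7 ≅ ℤ_77 (CRT)

Yes, ℤ_11 × ℤ_7 ≅ ℤ_77


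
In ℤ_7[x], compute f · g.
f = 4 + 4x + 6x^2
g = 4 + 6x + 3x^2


Expand and collect like terms; reduce coefficients mod 7:
x^0: 4·4 = 16 ≡ 2 (mod 7)
x^1: 4·6 + 4·4 = 40 ≡ 5 (mod 7)
x^2: 4·3 + 4·6 + 6·4 = 60 ≡ 4 (mod 7)
x^3: 4·3 + 6·6 = 48 ≡ 6 (mod 7)
x^4: 6·3 = 18 ≡ 4 (mod 7)
Result: 2 + 5x + 4x^2 + 6x^3 + 4x^4

f · g = 2 + 5x + 4x^2 + 6x^3 + 4x^4


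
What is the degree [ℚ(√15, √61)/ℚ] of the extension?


[ℚ(√15,√61):ℚ] = [ℚ(√15,√61):ℚ(√15)]·[ℚ(√15):ℚ] = 2·2 = 4

[ℚ(√15, √61)/ℚ] = 4


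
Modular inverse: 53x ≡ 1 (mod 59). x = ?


Use the extended Euclidean algorithm to write 1 = 53·s + 59·t; then s mod 59 is the inverse.
Euclidean algorithm:
  53 = 0·59 + 53
  59 = 1·53 + 6
  53 = 8·6 + 5
  6 = 1·5 + 1
  5 = 5·1 + 0
gcd(53,59) = 1
Back-substitution gives: 53·(-10) + 59·(9) = 1
So 53⁻¹ ≡ -10 ≡ 49 (mod 59)
Check: 53 × 49 = 2597 ≡ 1 (mod 59) ✓

53⁻¹ ≡ 49 (mod 59)


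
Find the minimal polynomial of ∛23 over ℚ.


∛23 satisfies x³ - 23 = 0, irreducible over ℚ (no rational root; 23 is not a perfect cube)

Minimal polynomial: x³ - 23


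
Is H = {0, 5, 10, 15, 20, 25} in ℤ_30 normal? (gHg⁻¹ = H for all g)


H = {0, 5, 10, 15, 20, 25} in ℤ_30
ℤ_30 is abelian; every subgroup of an abelian group is normal

Yes, normal subgroup


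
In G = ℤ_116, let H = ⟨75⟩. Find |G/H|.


|⟨75⟩| = n / gcd(75, 116) = 116 / 1 = 116
H is normal (ℤ_116 is abelian).
|G/H| = |G| / |H| = 116 / 116 = 1

|G/H| = 1


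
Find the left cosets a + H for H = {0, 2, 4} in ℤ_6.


H = {0, 2, 4}, |H| = 3
Number of cosets = |G|/|H| = 6/3 = 2
0 + H = {0, 2, 4}
1 + H = {1, 3, 5}

Cosets: 0+H={0,2,4}; 1+H={1,3,5}


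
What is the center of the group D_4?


Z(G) = {g ∈ G | gx = xg for all x ∈ G}
For even n, Z(D_n) = {e, r^(n/2)}: the 180° rotation r^2 commutes with every reflection and rotation

Z(D_4) = {e, r^2}


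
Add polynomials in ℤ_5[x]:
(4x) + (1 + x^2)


Add coefficients mod 5:
x^0: 0 + 1 = 1 (mod 5)
x^1: 4 + 0 = 4 (mod 5)
x^2: 0 + 1 = 1 (mod 5)
Result: 1 + 4x + x^2

f + g = 1 + 4x + x^2


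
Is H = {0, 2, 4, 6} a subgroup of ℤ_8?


Subgroup test for H = {0, 2, 4, 6} in (ℤ_8, +):
(1) 0 ∈ H? Yes
(2) Closure: for all a,b ∈ H, (a+b) mod 8 ∈ H? Yes
(3) Inverses: for all a ∈ H, -a mod 8 ∈ H? Yes

Yes, H is a subgroup of ℤ_8


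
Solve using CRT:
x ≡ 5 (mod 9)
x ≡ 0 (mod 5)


m₁ = 9, m₂ = 5, gcd = 1, so CRT applies. M = m₁·m₂ = 45
Let M₁ = M/m₁ = 5, M₂ = M/m₂ = 9
Find y₁ ≡ M₁⁻¹ (mod m₁): 5⁻¹ ≡ 2 (mod 9)
Find y₂ ≡ M₂⁻¹ (mod m₂): 9⁻¹ ≡ 4 (mod 5)
x = a₁·M₁·y₁ + a₂·M₂·y₂ = 5·5·2 + 0·9·4 = 50
Reduce mod 45: x ≡ 5
Check: 5 mod 9 = 5 ✓, 5 mod 5 = 0 ✓

x ≡ 5 (mod 45)


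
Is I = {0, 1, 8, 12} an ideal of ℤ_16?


Check ideal conditions for I = {0, 1, 8, 12} in ℤ_16:
(1) I is an additive subgroup? No
(2) For r ∈ ℤ_16 and a ∈ I: r·a ∈ I? No  [counterexample: r=2, a=1, r·a mod 16 = 2 ∉ I]

No, I is not an ideal of ℤ_16


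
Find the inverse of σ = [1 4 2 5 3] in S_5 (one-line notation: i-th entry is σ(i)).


To find σ⁻¹, swap domain and range:
σ(1) = 1 → σ⁻¹(1) = 1
σ(2) = 4 → σ⁻¹(4) = 2
σ(3) = 2 → σ⁻¹(2) = 3
σ(4) = 5 → σ⁻¹(5) = 4
σ(5) = 3 → σ⁻¹(3) = 5

σ⁻¹ = [1 3 5 2 4]


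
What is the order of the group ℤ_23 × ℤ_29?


|A × B| = |A| · |B|
|ℤ_23 × ℤ_29| = 23 × 29 = 667

|ℤ_23 × ℤ_29| = 667


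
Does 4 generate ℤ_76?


g generates ℤ_n iff gcd(g, n) = 1
gcd(4, 76) = 4
Since gcd = 4 ≠ 1, ⟨4⟩ has order 19 < 76, so 4 is not a generator.

No, 4 does not generate ℤ_76


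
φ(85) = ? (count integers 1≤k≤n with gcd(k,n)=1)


Factor n: 85 = 5 × 17
φ(n) = n · ∏(1 - 1/p) over distinct primes p | n
φ(85) = 85 · (1 - 1/5) · (1 - 1/17) = 64

φ(85) = 64


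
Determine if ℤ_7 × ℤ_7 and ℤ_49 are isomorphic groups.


Comparing ℤ_7 × ℤ_7 and ℤ_49:
gcd(7,7) = 7 ≠ 1. Max element order in ℤ_7×ℤ_7 is lcm(7,7) = 7 < 49, so it has no element of order 49

No, ℤ_7 × ℤ_7 ≇ ℤ_49


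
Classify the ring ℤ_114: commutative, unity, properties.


ℤ_114 is a commutative ring with unity 1; 114 = 2×57 is composite, so 2·57 ≡ 0 gives zero divisors (not an integral domain)
Commutative: Yes
Integral domain: No
Has unity: Yes

ℤ_114: Commutative=Yes, Unity=Yes


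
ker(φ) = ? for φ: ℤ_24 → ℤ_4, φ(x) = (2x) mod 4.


Kernel = preimage of identity
ker(φ) = {x ∈ ℤ_24 : 2x ≡ 0 (mod 4)}. Since 4 | 24, φ is well-defined. The kernel is the cyclic subgroup ⟨2⟩ of ℤ_24 (order 12), i.e. {0, 2, 4, 6, 8, 10, 12, 14, 16, 18, 20, 22}

ker(φ) = {0, 2, 4, 6, 8, 10, 12, 14, 16, 18, 20, 22}


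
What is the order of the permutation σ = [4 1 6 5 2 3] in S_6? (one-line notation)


Cycle decomposition: (1 4 5 2) (3 6)
Cycle lengths: 4, 2
Order = lcm(4, 2) = 4

ord(σ) = 4


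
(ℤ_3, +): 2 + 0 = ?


Operation: addition mod 3
2 + 0 = (a + b) mod 3 with a = 2, b = 0

2 + 0 = 2


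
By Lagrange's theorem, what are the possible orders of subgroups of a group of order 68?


Lagrange's theorem: |H| divides |G|
|G| = 68
Divisors of 68: 1, 2, 4, 17, 34, 68

Possible subgroup orders: {1, 2, 4, 17, 34, 68}


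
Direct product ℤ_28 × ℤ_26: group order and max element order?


|ℤ_28 × ℤ_26| = 28 × 26 = 728
Max element order = lcm(28,26) = 364
Cyclic? No (gcd=2)

|ℤ_28×ℤ_26| = 728, max element order = 364


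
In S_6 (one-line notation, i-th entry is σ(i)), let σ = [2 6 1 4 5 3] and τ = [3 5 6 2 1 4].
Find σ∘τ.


σ∘τ: apply τ first, then σ
1 →τ 3 →σ 1
2 →τ 5 →σ 5
3 →τ 6 →σ 3
4 →τ 2 →σ 6
5 →τ 1 →σ 2
6 →τ 4 →σ 4

σ∘τ = [1 5 3 6 2 4]


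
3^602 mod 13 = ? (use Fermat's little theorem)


Fermat's little theorem: if p is prime and gcd(a,p)=1, then a^(p-1) ≡ 1 (mod p)
p = 13 is prime, gcd(3,13) = 1
Reduce exponent: 602 mod 12 = 2
So 3^602 ≡ 3^2 (mod 13)
3^2 mod 13 = 9

3^602 ≡ 9 (mod 13)


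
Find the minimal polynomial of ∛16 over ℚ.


∛16 satisfies x³ - 16 = 0, irreducible over ℚ (no rational root; 16 is not a perfect cube)

Minimal polynomial: x³ - 16


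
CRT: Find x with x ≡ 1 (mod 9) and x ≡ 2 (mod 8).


m₁ = 9, m₂ = 8, gcd = 1, so CRT applies. M = m₁·m₂ = 72
Let M₁ = M/m₁ = 8, M₂ = M/m₂ = 9
Find y₁ ≡ M₁⁻¹ (mod m₁): 8⁻¹ ≡ 8 (mod 9)
Find y₂ ≡ M₂⁻¹ (mod m₂): 9⁻¹ ≡ 1 (mod 8)
x = a₁·M₁·y₁ + a₂·M₂·y₂ = 1·8·8 + 2·9·1 = 82
Reduce mod 72: x ≡ 10
Check: 10 mod 9 = 1 ✓, 10 mod 8 = 2 ✓

x ≡ 10 (mod 72)


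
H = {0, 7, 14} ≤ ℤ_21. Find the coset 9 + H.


9 + H = {9 + h (mod 21) : h ∈ H}
9+0=9, 9+7=16, 9+14=2
9 + H = {2, 9, 16} = 2 + H

9 + H = {2, 9, 16}


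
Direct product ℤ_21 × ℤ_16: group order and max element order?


|ℤ_21 × ℤ_16| = 21 × 16 = 336
Max element order = lcm(21,16) = 336
Cyclic? Yes (gcd=1)

|ℤ_21×ℤ_16| = 336, max element order = 336


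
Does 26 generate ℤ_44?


g generates ℤ_n iff gcd(g, n) = 1
gcd(26, 44) = 2
Since gcd = 2 ≠ 1, ⟨26⟩ has order 22 < 44, so 26 is not a generator.

No, 26 does not generate ℤ_44


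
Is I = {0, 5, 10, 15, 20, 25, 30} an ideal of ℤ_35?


Check ideal conditions for I = {0, 5, 10, 15, 20, 25, 30} in ℤ_35:
(1) I is an additive subgroup? Yes
(2) For r ∈ ℤ_35 and a ∈ I: r·a ∈ I? Yes

Yes, I is an ideal of ℤ_35


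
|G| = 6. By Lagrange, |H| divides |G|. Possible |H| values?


Lagrange's theorem: |H| divides |G|
|G| = 6
Divisors of 6: 1, 2, 3, 6

Possible subgroup orders: {1, 2, 3, 6}


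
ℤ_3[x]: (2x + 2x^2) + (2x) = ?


Add coefficients mod 3:
x^0: 0 + 0 = 0 (mod 3)
x^1: 2 + 2 = 1 (mod 3)
x^2: 2 + 0 = 2 (mod 3)
Result: x + 2x^2

f + g = x + 2x^2


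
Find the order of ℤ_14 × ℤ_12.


|A × B| = |A| · |B|
|ℤ_14 × ℤ_12| = 14 × 12 = 168

|ℤ_14 × ℤ_12| = 168


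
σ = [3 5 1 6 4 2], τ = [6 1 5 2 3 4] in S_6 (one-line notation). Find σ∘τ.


σ∘τ: apply τ first, then σ
1 →τ 6 →σ 2
2 →τ 1 →σ 3
3 →τ 5 →σ 4
4 →τ 2 →σ 5
5 →τ 3 →σ 1
6 →τ 4 →σ 6

σ∘τ = [2 3 4 5 1 6]


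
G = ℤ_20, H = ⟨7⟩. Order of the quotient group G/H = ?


|⟨7⟩| = n / gcd(7, 20) = 20 / 1 = 20
H is normal (ℤ_20 is abelian).
|G/H| = |G| / |H| = 20 / 20 = 1

|G/H| = 1


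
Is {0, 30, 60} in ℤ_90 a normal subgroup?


H = {0, 30, 60} in ℤ_90
ℤ_90 is abelian; every subgroup of an abelian group is normal

Yes, normal subgroup


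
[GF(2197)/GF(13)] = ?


GF(2197) = GF(13^3), so the extension degree is 3

[GF(2197)/GF(13)] = 3


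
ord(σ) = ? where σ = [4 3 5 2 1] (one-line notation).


Cycle decomposition: (1 4 2 3 5)
Cycle lengths: 5
Order = lcm(5) = 5

ord(σ) = 5


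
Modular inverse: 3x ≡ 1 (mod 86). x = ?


Use the extended Euclidean algorithm to write 1 = 3·s + 86·t; then s mod 86 is the inverse.
Euclidean algorithm:
  3 = 0·86 + 3
  86 = 28·3 + 2
  3 = 1·2 + 1
  2 = 2·1 + 0
gcd(3,86) = 1
Back-substitution gives: 3·(29) + 86·(-1) = 1
So 3⁻¹ ≡ 29 ≡ 29 (mod 86)
Check: 3 × 29 = 87 ≡ 1 (mod 86) ✓

3⁻¹ ≡ 29 (mod 86)


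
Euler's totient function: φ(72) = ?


Factor n: 72 = 2^3 × 3^2
φ(n) = n · ∏(1 - 1/p) over distinct primes p | n
φ(72) = 72 · (1 - 1/2) · (1 - 1/3) = 24

φ(72) = 24


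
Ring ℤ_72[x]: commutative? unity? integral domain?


ℤ_72 has zero divisors (2·36 ≡ 0), and these lift to constant zero divisors in ℤ_72[x]; so not an integral domain
Commutative: Yes
Integral domain: No
Has unity: Yes

ℤ_72[x]: Commutative=Yes, Unity=Yes


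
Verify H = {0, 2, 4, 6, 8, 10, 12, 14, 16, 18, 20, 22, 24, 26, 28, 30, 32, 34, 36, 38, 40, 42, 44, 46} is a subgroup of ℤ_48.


Subgroup test for H = {0, 2, 4, 6, 8, 10, 12, 14, 16, 18, 20, 22, 24, 26, 28, 30, 32, 34, 36, 38, 40, 42, 44, 46} in (ℤ_48, +):
(1) 0 ∈ H? Yes
(2) Closure: for all a,b ∈ H, (a+b) mod 48 ∈ H? Yes
(3) Inverses: for all a ∈ H, -a mod 48 ∈ H? Yes

Yes, H is a subgroup of ℤ_48


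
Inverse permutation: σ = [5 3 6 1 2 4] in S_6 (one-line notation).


To find σ⁻¹, swap domain and range:
σ(1) = 5 → σ⁻¹(5) = 1
σ(2) = 3 → σ⁻¹(3) = 2
σ(3) = 6 → σ⁻¹(6) = 3
σ(4) = 1 → σ⁻¹(1) = 4
σ(5) = 2 → σ⁻¹(2) = 5
σ(6) = 4 → σ⁻¹(4) = 6

σ⁻¹ = [4 5 2 6 1 3]


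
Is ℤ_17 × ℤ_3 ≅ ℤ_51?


Comparing ℤ_17 × ℤ_3 and ℤ_51:
gcd(17,3) = 1, so ℤ_17 × ℤ_3 ≅ ℤ_51 (CRT)

Yes, ℤ_17 × ℤ_3 ≅ ℤ_51


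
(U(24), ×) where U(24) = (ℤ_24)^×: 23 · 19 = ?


Operation: multiplication mod 24
23 · 19 = (a × b) mod 24 with a = 23, b = 19

23 · 19 = 5


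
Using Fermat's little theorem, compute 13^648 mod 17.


Fermat's little theorem: if p is prime and gcd(a,p)=1, then a^(p-1) ≡ 1 (mod p)
p = 17 is prime, gcd(13,17) = 1
Reduce exponent: 648 mod 16 = 8
So 13^648 ≡ 13^8 (mod 17)
13^8 mod 17 = 1

13^648 ≡ 1 (mod 17)


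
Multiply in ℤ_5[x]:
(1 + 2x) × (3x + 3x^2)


Expand and collect like terms; reduce coefficients mod 5:
x^0: 1·0 = 0 ≡ 0 (mod 5)
x^1: 1·3 + 2·0 = 3 ≡ 3 (mod 5)
x^2: 1·3 + 2·3 = 9 ≡ 4 (mod 5)
x^3: 2·3 = 6 ≡ 1 (mod 5)
Result: 3x + 4x^2 + x^3

f · g = 3x + 4x^2 + x^3


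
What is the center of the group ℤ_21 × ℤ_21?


Z(G) = {g ∈ G | gx = xg for all x ∈ G}
Direct product of abelian groups is abelian, so Z(G) = G

Z(ℤ_21 × ℤ_21) = ℤ_21 × ℤ_21


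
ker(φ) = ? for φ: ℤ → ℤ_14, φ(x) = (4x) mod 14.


Kernel = preimage of identity
ker(φ) = {x ∈ ℤ : 4x ≡ 0 (mod 14)}. gcd(4,14) = 2, so 4x ≡ 0 (mod 14) ⟺ x ≡ 0 (mod 14/2 = 7). Hence ker(φ) = 7ℤ

ker(φ) = 7ℤ


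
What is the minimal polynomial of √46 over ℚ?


√46 satisfies x² - 46 = 0, irreducible over ℚ since 46 is squarefree

Minimal polynomial: x² - 46


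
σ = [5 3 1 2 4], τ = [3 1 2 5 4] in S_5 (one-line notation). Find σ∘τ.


σ∘τ: apply τ first, then σ
1 →τ 3 →σ 1
2 →τ 1 →σ 5
3 →τ 2 →σ 3
4 →τ 5 →σ 4
5 →τ 4 →σ 2

σ∘τ = [1 5 3 4 2]


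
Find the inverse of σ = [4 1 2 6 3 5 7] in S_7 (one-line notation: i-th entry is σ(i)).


To find σ⁻¹, swap domain and range:
σ(1) = 4 → σ⁻¹(4) = 1
σ(2) = 1 → σ⁻¹(1) = 2
σ(3) = 2 → σ⁻¹(2) = 3
σ(4) = 6 → σ⁻¹(6) = 4
σ(5) = 3 → σ⁻¹(3) = 5
σ(6) = 5 → σ⁻¹(5) = 6
σ(7) = 7 → σ⁻¹(7) = 7

σ⁻¹ = [2 3 5 1 6 4 7]


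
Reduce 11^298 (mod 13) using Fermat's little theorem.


Fermat's little theorem: if p is prime and gcd(a,p)=1, then a^(p-1) ≡ 1 (mod p)
p = 13 is prime, gcd(11,13) = 1
Reduce exponent: 298 mod 12 = 10
So 11^298 ≡ 11^10 (mod 13)
11^10 mod 13 = 10

11^298 ≡ 10 (mod 13)


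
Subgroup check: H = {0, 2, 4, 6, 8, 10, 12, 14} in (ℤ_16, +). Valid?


Subgroup test for H = {0, 2, 4, 6, 8, 10, 12, 14} in (ℤ_16, +):
(1) 0 ∈ H? Yes
(2) Closure: for all a,b ∈ H, (a+b) mod 16 ∈ H? Yes
(3) Inverses: for all a ∈ H, -a mod 16 ∈ H? Yes

Yes, H is a subgroup of ℤ_16


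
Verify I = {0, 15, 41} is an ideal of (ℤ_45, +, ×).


Check ideal conditions for I = {0, 15, 41} in ℤ_45:
(1) I is an additive subgroup? No
(2) For r ∈ ℤ_45 and a ∈ I: r·a ∈ I? No  [counterexample: r=2, a=15, r·a mod 45 = 30 ∉ I]

No, I is not an ideal of ℤ_45


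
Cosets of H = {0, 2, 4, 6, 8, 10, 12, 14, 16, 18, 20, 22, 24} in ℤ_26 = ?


H = {0, 2, 4, 6, 8, 10, 12, 14, 16, 18, 20, 22, 24}, |H| = 13
Number of cosets = |G|/|H| = 26/13 = 2
0 + H = {0, 2, 4, 6, 8, 10, 12, 14, 16, 18, 20, 22, 24}
1 + H = {1, 3, 5, 7, 9, 11, 13, 15, 17, 19, 21, 23, 25}

Cosets: 0+H={0,2,4,6,8,10,12,14,16,18,20,22,24}; 1+H={1,3,5,7,9,11,13,15,17,19,21,23,25}


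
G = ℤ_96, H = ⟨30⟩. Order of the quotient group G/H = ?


|⟨30⟩| = n / gcd(30, 96) = 96 / 6 = 16
H is normal (ℤ_96 is abelian).
|G/H| = |G| / |H| = 96 / 16 = 6

|G/H| = 6


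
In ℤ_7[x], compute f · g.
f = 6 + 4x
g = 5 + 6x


Expand and collect like terms; reduce coefficients mod 7:
x^0: 6·5 = 30 ≡ 2 (mod 7)
x^1: 6·6 + 4·5 = 56 ≡ 0 (mod 7)
x^2: 4·6 = 24 ≡ 3 (mod 7)
Result: 2 + 3x^2

f · g = 2 + 3x^2


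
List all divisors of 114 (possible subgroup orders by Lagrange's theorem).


Lagrange's theorem: |H| divides |G|
|G| = 114
Divisors of 114: 1, 2, 3, 6, 19, 38, 57, 114

Possible subgroup orders: {1, 2, 3, 6, 19, 38, 57, 114}


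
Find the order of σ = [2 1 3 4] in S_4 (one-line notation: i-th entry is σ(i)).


Cycle decomposition: (1 2)
Cycle lengths: 2
Order = lcm(2) = 2

ord(σ) = 2


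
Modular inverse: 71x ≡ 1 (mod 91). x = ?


Use the extended Euclidean algorithm to write 1 = 71·s + 91·t; then s mod 91 is the inverse.
Euclidean algorithm:
  71 = 0·91 + 71
  91 = 1·71 + 20
  71 = 3·20 + 11
  20 = 1·11 + 9
  11 = 1·9 + 2
  9 = 4·2 + 1
  2 = 2·1 + 0
gcd(71,91) = 1
Back-substitution gives: 71·(-41) + 91·(32) = 1
So 71⁻¹ ≡ -41 ≡ 50 (mod 91)
Check: 71 × 50 = 3550 ≡ 1 (mod 91) ✓

71⁻¹ ≡ 50 (mod 91)


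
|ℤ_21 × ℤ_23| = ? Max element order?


|ℤ_21 × ℤ_23| = 21 × 23 = 483
Max element order = lcm(21,23) = 483
Cyclic? Yes (gcd=1)

|ℤ_21×ℤ_23| = 483, max element order = 483


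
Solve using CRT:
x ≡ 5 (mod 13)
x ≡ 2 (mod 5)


m₁ = 13, m₂ = 5, gcd = 1, so CRT applies. M = m₁·m₂ = 65
Let M₁ = M/m₁ = 5, M₂ = M/m₂ = 13
Find y₁ ≡ M₁⁻¹ (mod m₁): 5⁻¹ ≡ 8 (mod 13)
Find y₂ ≡ M₂⁻¹ (mod m₂): 13⁻¹ ≡ 2 (mod 5)
x = a₁·M₁·y₁ + a₂·M₂·y₂ = 5·5·8 + 2·13·2 = 252
Reduce mod 65: x ≡ 57
Check: 57 mod 13 = 5 ✓, 57 mod 5 = 2 ✓

x ≡ 57 (mod 65)


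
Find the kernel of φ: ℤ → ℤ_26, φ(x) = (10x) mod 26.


Kernel = preimage of identity
ker(φ) = {x ∈ ℤ : 10x ≡ 0 (mod 26)}. gcd(10,26) = 2, so 10x ≡ 0 (mod 26) ⟺ x ≡ 0 (mod 26/2 = 13). Hence ker(φ) = 13ℤ

ker(φ) = 13ℤ


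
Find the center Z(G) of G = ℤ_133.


Z(G) = {g ∈ G | gx = xg for all x ∈ G}
ℤ_133 is abelian, so Z(G) = G

Z(ℤ_133) = ℤ_133


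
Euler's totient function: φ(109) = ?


Factor n: 109 = 109
φ(n) = n · ∏(1 - 1/p) over distinct primes p | n
φ(109) = 109 · (1 - 1/109) = 108

φ(109) = 108


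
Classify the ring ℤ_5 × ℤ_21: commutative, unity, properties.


Direct product ring; commutative with unity (1,1); but (1,0)·(0,1) = (0,0) gives zero divisors, so not an integral domain
Commutative: Yes
Integral domain: No
Has unity: Yes

ℤ_5 × ℤ_21: Commutative=Yes, Unity=Yes


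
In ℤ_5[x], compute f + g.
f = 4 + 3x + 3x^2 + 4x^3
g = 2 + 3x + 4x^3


Add coefficients mod 5:
x^0: 4 + 2 = 1 (mod 5)
x^1: 3 + 3 = 1 (mod 5)
x^2: 3 + 0 = 3 (mod 5)
x^3: 4 + 4 = 3 (mod 5)
Result: 1 + x + 3x^2 + 3x^3

f + g = 1 + x + 3x^2 + 3x^3


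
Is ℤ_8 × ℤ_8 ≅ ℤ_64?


Comparing ℤ_8 × ℤ_8 and ℤ_64:
gcd(8,8) = 8 ≠ 1. Max element order in ℤ_8×ℤ_8 is lcm(8,8) = 8 < 64, so it has no element of order 64

No, ℤ_8 × ℤ_8 ≇ ℤ_64


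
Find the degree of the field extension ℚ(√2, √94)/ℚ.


[ℚ(√2,√94):ℚ] = [ℚ(√2,√94):ℚ(√2)]·[ℚ(√2):ℚ] = 2·2 = 4

[ℚ(√2, √94)/ℚ] = 4


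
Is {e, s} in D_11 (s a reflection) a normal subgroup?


H = {e, s} in D_11 (s a reflection)
r·s·r⁻¹ = sr⁻² ≠ s for n ≥ 3, so {e, s} is not closed under conjugation

No, not a normal subgroup


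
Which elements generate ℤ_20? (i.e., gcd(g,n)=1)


g generates ℤ_n iff gcd(g,n) = 1
Prime factors of 20: 2, 5
Generators are g ∈ {1,...,19} not divisible by any of these primes.
Generators: {1, 3, 7, 9, 11, 13, 17, 19}
Number of generators = φ(20) = 8

Generators of ℤ_20 = {1, 3, 7, 9, 11, 13, 17, 19}


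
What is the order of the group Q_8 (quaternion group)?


Q_8 = {±1, ±i, ±j, ±k}
|Q_8| = 8

|Q_8 (quaternion group)| = 8


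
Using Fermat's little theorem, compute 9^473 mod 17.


Fermat's little theorem: if p is prime and gcd(a,p)=1, then a^(p-1) ≡ 1 (mod p)
p = 17 is prime, gcd(9,17) = 1
Reduce exponent: 473 mod 16 = 9
So 9^473 ≡ 9^9 (mod 17)
9^9 mod 17 = 9

9^473 ≡ 9 (mod 17)


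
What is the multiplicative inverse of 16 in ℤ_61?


Use the extended Euclidean algorithm to write 1 = 16·s + 61·t; then s mod 61 is the inverse.
Euclidean algorithm:
  16 = 0·61 + 16
  61 = 3·16 + 13
  16 = 1·13 + 3
  13 = 4·3 + 1
  3 = 3·1 + 0
gcd(16,61) = 1
Back-substitution gives: 16·(-19) + 61·(5) = 1
So 16⁻¹ ≡ -19 ≡ 42 (mod 61)
Check: 16 × 42 = 672 ≡ 1 (mod 61) ✓

16⁻¹ ≡ 42 (mod 61)


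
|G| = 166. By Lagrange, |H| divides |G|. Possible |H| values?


Lagrange's theorem: |H| divides |G|
|G| = 166
Divisors of 166: 1, 2, 83, 166

Possible subgroup orders: {1, 2, 83, 166}


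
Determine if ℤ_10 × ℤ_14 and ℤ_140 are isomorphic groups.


Comparing ℤ_10 × ℤ_14 and ℤ_140:
gcd(10,14) = 2 ≠ 1. Max element order in ℤ_10×ℤ_14 is lcm(10,14) = 70 < 140, so it has no element of order 140

No, ℤ_10 × ℤ_14 ≇ ℤ_140


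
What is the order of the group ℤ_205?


ℤ_n has n elements.

|ℤ_205| = 205


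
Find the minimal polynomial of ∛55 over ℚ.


∛55 satisfies x³ - 55 = 0, irreducible over ℚ (no rational root; 55 is not a perfect cube)

Minimal polynomial: x³ - 55


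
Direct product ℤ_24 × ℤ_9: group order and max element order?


|ℤ_24 × ℤ_9| = 24 × 9 = 216
Max element order = lcm(24,9) = 72
Cyclic? No (gcd=3)

|ℤ_24×ℤ_9| = 216, max element order = 72


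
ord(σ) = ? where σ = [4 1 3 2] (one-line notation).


Cycle decomposition: (1 4 2)
Cycle lengths: 3
Order = lcm(3) = 3

ord(σ) = 3


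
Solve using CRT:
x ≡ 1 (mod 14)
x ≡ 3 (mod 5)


m₁ = 14, m₂ = 5, gcd = 1, so CRT applies. M = m₁·m₂ = 70
Let M₁ = M/m₁ = 5, M₂ = M/m₂ = 14
Find y₁ ≡ M₁⁻¹ (mod m₁): 5⁻¹ ≡ 3 (mod 14)
Find y₂ ≡ M₂⁻¹ (mod m₂): 14⁻¹ ≡ 4 (mod 5)
x = a₁·M₁·y₁ + a₂·M₂·y₂ = 1·5·3 + 3·14·4 = 183
Reduce mod 70: x ≡ 43
Check: 43 mod 14 = 1 ✓, 43 mod 5 = 3 ✓

x ≡ 43 (mod 70)


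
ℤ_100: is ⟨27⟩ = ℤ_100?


g generates ℤ_n iff gcd(g, n) = 1
gcd(27, 100) = 1
Since gcd = 1, 27 is a generator.

Yes, 27 generates ℤ_100


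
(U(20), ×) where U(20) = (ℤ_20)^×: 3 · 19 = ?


Operation: multiplication mod 20
3 · 19 = (a × b) mod 20 with a = 3, b = 19

3 · 19 = 17


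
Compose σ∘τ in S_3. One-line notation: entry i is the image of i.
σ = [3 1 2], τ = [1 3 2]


σ∘τ: apply τ first, then σ
1 →τ 1 →σ 3
2 →τ 3 →σ 2
3 →τ 2 →σ 1

σ∘τ = [3 2 1]


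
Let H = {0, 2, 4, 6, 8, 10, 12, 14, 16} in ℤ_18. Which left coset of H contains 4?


4 + H = {4 + h (mod 18) : h ∈ H}
4+0=4, 4+2=6, 4+4=8, 4+6=10, 4+8=12, 4+10=14, 4+12=16, 4+14=0, 4+16=2
4 + H = {0, 2, 4, 6, 8, 10, 12, 14, 16} = 0 + H

4 + H = {0, 2, 4, 6, 8, 10, 12, 14, 16}


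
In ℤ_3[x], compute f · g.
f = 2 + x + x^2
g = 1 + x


Expand and collect like terms; reduce coefficients mod 3:
x^0: 2·1 = 2 ≡ 2 (mod 3)
x^1: 2·1 + 1·1 = 3 ≡ 0 (mod 3)
x^2: 1·1 + 1·1 = 2 ≡ 2 (mod 3)
x^3: 1·1 = 1 ≡ 1 (mod 3)
Result: 2 + 2x^2 + x^3

f · g = 2 + 2x^2 + x^3


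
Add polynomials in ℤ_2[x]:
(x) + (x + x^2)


Add coefficients mod 2:
x^0: 0 + 0 = 0 (mod 2)
x^1: 1 + 1 = 0 (mod 2)
x^2: 0 + 1 = 1 (mod 2)
Result: x^2

f + g = x^2


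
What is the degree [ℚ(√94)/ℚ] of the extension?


√94 has minimal polynomial x² - 94 (irreducible over ℚ since 94 is squarefree)

[ℚ(√94)/ℚ] = 2


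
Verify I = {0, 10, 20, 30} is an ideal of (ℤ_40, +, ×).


Check ideal conditions for I = {0, 10, 20, 30} in ℤ_40:
(1) I is an additive subgroup? Yes
(2) For r ∈ ℤ_40 and a ∈ I: r·a ∈ I? Yes

Yes, I is an ideal of ℤ_40


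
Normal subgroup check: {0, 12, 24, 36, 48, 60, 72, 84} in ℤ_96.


H = {0, 12, 24, 36, 48, 60, 72, 84} in ℤ_96
ℤ_96 is abelian; every subgroup of an abelian group is normal

Yes, normal subgroup


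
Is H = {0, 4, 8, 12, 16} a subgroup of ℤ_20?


Subgroup test for H = {0, 4, 8, 12, 16} in (ℤ_20, +):
(1) 0 ∈ H? Yes
(2) Closure: for all a,b ∈ H, (a+b) mod 20 ∈ H? Yes
(3) Inverses: for all a ∈ H, -a mod 20 ∈ H? Yes

Yes, H is a subgroup of ℤ_20


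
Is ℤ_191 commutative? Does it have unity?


ℤ_191 is a commutative ring with unity 1; 191 is prime, so ℤ_191 is a field (hence an integral domain)
Commutative: Yes
Integral domain: Yes
Has unity: Yes

ℤ_191: Commutative=Yes, Unity=Yes


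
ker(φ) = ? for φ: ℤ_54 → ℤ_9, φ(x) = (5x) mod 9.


Kernel = preimage of identity
ker(φ) = {x ∈ ℤ_54 : 5x ≡ 0 (mod 9)}. Since 9 | 54, φ is well-defined. The kernel is the cyclic subgroup ⟨9⟩ of ℤ_54 (order 6), i.e. {0, 9, 18, 27, 36, 45}

ker(φ) = {0, 9, 18, 27, 36, 45}


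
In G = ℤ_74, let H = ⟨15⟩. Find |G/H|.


|⟨15⟩| = n / gcd(15, 74) = 74 / 1 = 74
H is normal (ℤ_74 is abelian).
|G/H| = |G| / |H| = 74 / 74 = 1

|G/H| = 1


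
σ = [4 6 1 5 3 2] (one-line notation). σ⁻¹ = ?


To find σ⁻¹, swap domain and range:
σ(1) = 4 → σ⁻¹(4) = 1
σ(2) = 6 → σ⁻¹(6) = 2
σ(3) = 1 → σ⁻¹(1) = 3
σ(4) = 5 → σ⁻¹(5) = 4
σ(5) = 3 → σ⁻¹(3) = 5
σ(6) = 2 → σ⁻¹(2) = 6

σ⁻¹ = [3 6 5 1 4 2]


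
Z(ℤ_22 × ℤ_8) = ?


Z(G) = {g ∈ G | gx = xg for all x ∈ G}
Direct product of abelian groups is abelian, so Z(G) = G

Z(ℤ_22 × ℤ_8) = ℤ_22 × ℤ_8


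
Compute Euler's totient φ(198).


Factor n: 198 = 2 × 3^2 × 11
φ(n) = n · ∏(1 - 1/p) over distinct primes p | n
φ(198) = 198 · (1 - 1/2) · (1 - 1/3) · (1 - 1/11) = 60

φ(198) = 60


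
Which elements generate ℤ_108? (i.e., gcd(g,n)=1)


g generates ℤ_n iff gcd(g,n) = 1
Prime factors of 108: 2, 3
Generators are g ∈ {1,...,107} not divisible by any of these primes.
Generators: {1, 5, 7, 11, 13, 17, 19, 23, 25, 29, 31, 35, 37, 41, 43, 47, 49, 53, 55, 59, 61, 65, 67, 71, 73, 77, 79, 83, 85, 89, 91, 95, 97, 101, 103, 107}
Number of generators = φ(108) = 36

Generators of ℤ_108 = {1, 5, 7, 11, 13, 17, 19, 23, 25, 29, 31, 35, 37, 41, 43, 47, 49, 53, 55, 59, 61, 65, 67, 71, 73, 77, 79, 83, 85, 89, 91, 95, 97, 101, 103, 107}


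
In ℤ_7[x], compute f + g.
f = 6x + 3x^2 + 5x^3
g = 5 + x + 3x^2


Add coefficients mod 7:
x^0: 0 + 5 = 5 (mod 7)
x^1: 6 + 1 = 0 (mod 7)
x^2: 3 + 3 = 6 (mod 7)
x^3: 5 + 0 = 5 (mod 7)
Result: 5 + 6x^2 + 5x^3

f + g = 5 + 6x^2 + 5x^3


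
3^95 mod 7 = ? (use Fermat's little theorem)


Fermat's little theorem: if p is prime and gcd(a,p)=1, then a^(p-1) ≡ 1 (mod p)
p = 7 is prime, gcd(3,7) = 1
Reduce exponent: 95 mod 6 = 5
So 3^95 ≡ 3^5 (mod 7)
3^5 mod 7 = 5

3^95 ≡ 5 (mod 7)


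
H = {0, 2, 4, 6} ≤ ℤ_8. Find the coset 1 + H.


1 + H = {1 + h (mod 8) : h ∈ H}
1+0=1, 1+2=3, 1+4=5, 1+6=7

1 + H = {1, 3, 5, 7}


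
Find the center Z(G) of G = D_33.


Z(G) = {g ∈ G | gx = xg for all x ∈ G}
For odd n, Z(D_n) = {e}: no nontrivial rotation commutes with all reflections

Z(D_33) = {e}


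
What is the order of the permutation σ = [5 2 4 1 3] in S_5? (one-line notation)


Cycle decomposition: (1 5 3 4)
Cycle lengths: 4
Order = lcm(4) = 4

ord(σ) = 4


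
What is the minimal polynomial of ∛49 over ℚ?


∛49 satisfies x³ - 49 = 0, irreducible over ℚ (no rational root; 49 is not a perfect cube)

Minimal polynomial: x³ - 49


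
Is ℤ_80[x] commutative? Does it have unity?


ℤ_80 has zero divisors (2·40 ≡ 0), and these lift to constant zero divisors in ℤ_80[x]; so not an integral domain
Commutative: Yes
Integral domain: No
Has unity: Yes

ℤ_80[x]: Commutative=Yes, Unity=Yes


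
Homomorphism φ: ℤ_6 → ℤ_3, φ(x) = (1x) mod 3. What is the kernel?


Kernel = preimage of identity
ker(φ) = {x ∈ ℤ_6 : 1x ≡ 0 (mod 3)}. Since 3 | 6, φ is well-defined. The kernel is the cyclic subgroup ⟨3⟩ of ℤ_6 (order 2), i.e. {0, 3}

ker(φ) = {0, 3}


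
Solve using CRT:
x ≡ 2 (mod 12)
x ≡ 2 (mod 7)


m₁ = 12, m₂ = 7, gcd = 1, so CRT applies. M = m₁·m₂ = 84
Let M₁ = M/m₁ = 7, M₂ = M/m₂ = 12
Find y₁ ≡ M₁⁻¹ (mod m₁): 7⁻¹ ≡ 7 (mod 12)
Find y₂ ≡ M₂⁻¹ (mod m₂): 12⁻¹ ≡ 3 (mod 7)
x = a₁·M₁·y₁ + a₂·M₂·y₂ = 2·7·7 + 2·12·3 = 170
Reduce mod 84: x ≡ 2
Check: 2 mod 12 = 2 ✓, 2 mod 7 = 2 ✓

x ≡ 2 (mod 84)


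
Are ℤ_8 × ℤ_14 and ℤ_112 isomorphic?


Comparing ℤ_8 × ℤ_14 and ℤ_112:
gcd(8,14) = 2 ≠ 1. Max element order in ℤ_8×ℤ_14 is lcm(8,14) = 56 < 112, so it has no element of order 112

No, ℤ_8 × ℤ_14 ≇ ℤ_112


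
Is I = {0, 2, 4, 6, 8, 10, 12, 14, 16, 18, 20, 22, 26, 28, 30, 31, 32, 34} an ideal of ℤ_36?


Check ideal conditions for I = {0, 2, 4, 6, 8, 10, 12, 14, 16, 18, 20, 22, 26, 28, 30, 31, 32, 34} in ℤ_36:
(1) I is an additive subgroup? No
(2) For r ∈ ℤ_36 and a ∈ I: r·a ∈ I? No  [counterexample: r=2, a=12, r·a mod 36 = 24 ∉ I]

No, I is not an ideal of ℤ_36


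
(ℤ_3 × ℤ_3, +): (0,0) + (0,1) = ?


Operation: componentwise addition mod (3, 3)
(0,0) + (0,1) = ((a₁+b₁) mod 3, (a₂+b₂) mod 3) with a = (0,0), b = (0,1)

(0,0) + (0,1) = (0,1)


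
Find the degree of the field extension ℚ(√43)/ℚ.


√43 has minimal polynomial x² - 43 (irreducible over ℚ since 43 is squarefree)

[ℚ(√43)/ℚ] = 2


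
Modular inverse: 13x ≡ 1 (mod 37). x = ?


Use the extended Euclidean algorithm to write 1 = 13·s + 37·t; then s mod 37 is the inverse.
Euclidean algorithm:
  13 = 0·37 + 13
  37 = 2·13 + 11
  13 = 1·11 + 2
  11 = 5·2 + 1
  2 = 2·1 + 0
gcd(13,37) = 1
Back-substitution gives: 13·(-17) + 37·(6) = 1
So 13⁻¹ ≡ -17 ≡ 20 (mod 37)
Check: 13 × 20 = 260 ≡ 1 (mod 37) ✓

13⁻¹ ≡ 20 (mod 37)
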